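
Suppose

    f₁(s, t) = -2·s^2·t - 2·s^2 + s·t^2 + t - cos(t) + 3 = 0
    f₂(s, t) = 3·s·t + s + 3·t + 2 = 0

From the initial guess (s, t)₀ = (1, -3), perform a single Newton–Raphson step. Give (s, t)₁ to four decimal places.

(1.5165, 0.1887)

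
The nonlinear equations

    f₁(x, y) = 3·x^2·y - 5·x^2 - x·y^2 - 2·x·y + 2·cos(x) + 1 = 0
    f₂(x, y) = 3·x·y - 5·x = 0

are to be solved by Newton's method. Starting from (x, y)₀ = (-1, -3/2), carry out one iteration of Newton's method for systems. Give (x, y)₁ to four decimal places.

At (-1, -3/2): F = (-8.169395, 9.5000).
Jacobian J = [[6·x·y - 10·x - y^2 - 2·y - 2·sin(x), 3·x^2 - 2·x·y - 2·x], [3·y - 5, 3·x]].
At the point, J = [[21.432942, 2.0000], [-9.5000, -3.0000]] (det J = -45.298826).
Solving J·Δ = −F gives Δ = (0.1216, 2.7816).
Then the next iterate is (x, y)₁ = (-0.8784, 1.2816).

(-0.8784, 1.2816)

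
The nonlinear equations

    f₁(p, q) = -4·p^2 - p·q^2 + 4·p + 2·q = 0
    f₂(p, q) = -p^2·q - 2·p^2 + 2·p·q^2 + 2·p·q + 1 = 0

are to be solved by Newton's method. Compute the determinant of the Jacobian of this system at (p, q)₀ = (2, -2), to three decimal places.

216.000

J = [[-8·p - q^2 + 4, -2·p·q + 2], [-2·p·q - 4·p + 2·q^2 + 2·q, -p^2 + 4·p·q + 2·p]].
At the point, J = [[-16.000, 10.000], [4.000, -16.000]].
det J = 216.000.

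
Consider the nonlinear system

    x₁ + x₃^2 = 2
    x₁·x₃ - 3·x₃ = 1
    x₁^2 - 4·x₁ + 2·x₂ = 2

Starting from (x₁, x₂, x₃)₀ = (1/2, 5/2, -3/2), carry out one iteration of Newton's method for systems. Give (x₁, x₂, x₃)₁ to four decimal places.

(1.4107, 3.2411, -0.9464)

At (1/2, 5/2, -3/2): F = (0.7500, 2.7500, 1.2500).
Jacobian J = [[1, 0, 2·x₃], [x₃, 0, x₁ - 3], [2·x₁ - 4, 2, 0]].
At the point, J = [[1.0000, 0.0000, -3.0000], [-1.5000, 0.0000, -2.5000], [-3.0000, 2.0000, 0.0000]] (det J = 14.0000).
Solving J·Δ = −F gives Δ = (0.9107, 0.7411, 0.5536).
Then the next iterate is (x₁, x₂, x₃)₁ = (1.4107, 3.2411, -0.9464).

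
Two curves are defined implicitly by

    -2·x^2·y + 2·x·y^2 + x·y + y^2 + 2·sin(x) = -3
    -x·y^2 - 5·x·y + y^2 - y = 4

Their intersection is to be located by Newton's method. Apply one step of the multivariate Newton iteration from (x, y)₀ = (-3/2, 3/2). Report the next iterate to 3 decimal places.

At (-3/2, 3/2): F = (-12.49499, 11.375).
Jacobian J = [[-4·x·y + 2·y^2 + y + 2·cos(x), -2·x^2 + 4·x·y + x + 2·y], [-y^2 - 5·y, -2·x·y - 5·x + 2·y - 1]].
At the point, J = [[15.14147, -12.000], [-9.750, 14.000]] (det J = 94.98064).
Solving J·Δ = −F gives Δ = (0.405, -0.531).
Then the next iterate is (x, y)₁ = (-1.095, 0.969).

(-1.095, 0.969)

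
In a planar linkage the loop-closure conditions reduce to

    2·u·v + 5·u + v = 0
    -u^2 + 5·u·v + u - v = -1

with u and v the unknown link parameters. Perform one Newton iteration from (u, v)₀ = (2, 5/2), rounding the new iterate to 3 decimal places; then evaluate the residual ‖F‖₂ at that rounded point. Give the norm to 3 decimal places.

At (2, 5/2): F = (22.500, 21.500).
Jacobian J = [[2·v + 5, 2·u + 1], [-2·u + 5·v + 1, 5·u - 1]].
At the point, J = [[10.000, 5.000], [9.500, 9.000]] (det J = 42.500).
Solving J·Δ = −F gives Δ = (-2.235, -0.029).
Then the next iterate is (u, v)₁ = (-0.235, 2.471).
Re-evaluating at (-0.235, 2.471): F = (0.13463, -4.66465), so ‖F‖₂ = 4.667.

4.667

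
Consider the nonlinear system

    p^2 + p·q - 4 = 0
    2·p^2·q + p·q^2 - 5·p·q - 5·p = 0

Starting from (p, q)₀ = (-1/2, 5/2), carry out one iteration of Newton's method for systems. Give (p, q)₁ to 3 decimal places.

At (-1/2, 5/2): F = (-5.000, 6.875).
Jacobian J = [[2·p + q, p], [4·p·q + q^2 - 5·q - 5, 2·p^2 + 2·p·q - 5·p]].
At the point, J = [[1.500, -0.500], [-16.250, 0.500]] (det J = -7.375).
Solving J·Δ = −F gives Δ = (0.127, -9.619).
Then the next iterate is (p, q)₁ = (-0.373, -7.119).

(-0.373, -7.119)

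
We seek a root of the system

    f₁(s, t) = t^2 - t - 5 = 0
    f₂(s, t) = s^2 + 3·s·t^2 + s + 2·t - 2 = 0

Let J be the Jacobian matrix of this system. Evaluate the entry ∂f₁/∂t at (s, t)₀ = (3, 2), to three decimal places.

3.000

∂f₁/∂t = 2·t - 1.
At (3, 2) this is 3.000.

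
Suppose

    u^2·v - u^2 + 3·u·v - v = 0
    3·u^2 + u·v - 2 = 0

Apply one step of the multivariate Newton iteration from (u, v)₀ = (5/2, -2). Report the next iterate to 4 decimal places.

At (5/2, -2): F = (-31.7500, 11.7500).
Jacobian J = [[2·u·v - 2·u + 3·v, u^2 + 3·u - 1], [6·u + v, u]].
At the point, J = [[-21.0000, 12.7500], [13.0000, 2.5000]] (det J = -218.2500).
Solving J·Δ = −F gives Δ = (-1.0501, 0.7606).
Then the next iterate is (u, v)₁ = (1.4499, -1.2394).

(1.4499, -1.2394)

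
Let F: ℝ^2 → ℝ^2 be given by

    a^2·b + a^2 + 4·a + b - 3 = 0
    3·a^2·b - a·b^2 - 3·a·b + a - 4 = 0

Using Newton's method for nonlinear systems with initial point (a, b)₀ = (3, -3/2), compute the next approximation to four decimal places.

(1.3800, -1.6380)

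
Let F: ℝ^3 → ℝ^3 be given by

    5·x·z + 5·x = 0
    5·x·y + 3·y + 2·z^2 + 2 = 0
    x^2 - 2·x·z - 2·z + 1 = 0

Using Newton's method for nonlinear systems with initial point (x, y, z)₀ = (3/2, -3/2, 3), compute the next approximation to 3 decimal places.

At (3/2, -3/2, 3): F = (30.000, 4.250, -11.750).
Jacobian J = [[5·z + 5, 0, 5·x], [5·y, 5·x + 3, 4·z], [2·x - 2·z, 0, -2·x - 2]].
At the point, J = [[20.000, 0.000, 7.500], [-7.500, 10.500, 12.000], [-3.000, 0.000, -5.000]] (det J = -813.750).
Solving J·Δ = −F gives Δ = (-0.798, 1.163, -1.871).
Then the next iterate is (x, y, z)₁ = (0.702, -0.337, 1.129).

(0.702, -0.337, 1.129)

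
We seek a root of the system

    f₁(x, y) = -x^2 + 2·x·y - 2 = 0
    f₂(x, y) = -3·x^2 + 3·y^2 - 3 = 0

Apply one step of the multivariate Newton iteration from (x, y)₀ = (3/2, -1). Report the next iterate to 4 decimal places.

(0.3816, -0.4474)

At (3/2, -1): F = (-7.2500, -6.7500).
Jacobian J = [[-2·x + 2·y, 2·x], [-6·x, 6·y]].
At the point, J = [[-5.0000, 3.0000], [-9.0000, -6.0000]] (det J = 57.0000).
Solving J·Δ = −F gives Δ = (-1.1184, 0.5526).
Then the next iterate is (x, y)₁ = (0.3816, -0.4474).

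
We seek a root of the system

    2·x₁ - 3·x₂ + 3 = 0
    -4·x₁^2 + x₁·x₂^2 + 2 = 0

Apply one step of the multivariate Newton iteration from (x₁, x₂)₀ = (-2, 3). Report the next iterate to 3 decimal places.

At (-2, 3): F = (-10.000, -32.000).
Jacobian J = [[2, -3], [-8·x₁ + x₂^2, 2·x₁·x₂]].
At the point, J = [[2.000, -3.000], [25.000, -12.000]] (det J = 51.000).
Solving J·Δ = −F gives Δ = (-0.471, -3.647).
Then the next iterate is (x₁, x₂)₁ = (-2.471, -0.647).

(-2.471, -0.647)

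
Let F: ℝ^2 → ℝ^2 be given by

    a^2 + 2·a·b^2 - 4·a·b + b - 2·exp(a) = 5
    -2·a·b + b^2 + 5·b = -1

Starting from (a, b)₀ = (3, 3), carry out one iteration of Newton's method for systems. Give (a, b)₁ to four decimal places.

(30.4320, 34.5184)

At (3, 3): F = (-15.171074, 7.0000).
Jacobian J = [[2·a + 2·b^2 - 4·b - 2·exp(a), 4·a·b - 4·a + 1], [-2·b, -2·a + 2·b + 5]].
At the point, J = [[-28.171074, 25.0000], [-6.0000, 5.0000]] (det J = 9.144631).
Solving J·Δ = −F gives Δ = (27.4320, 31.5184).
Then the next iterate is (a, b)₁ = (30.4320, 34.5184).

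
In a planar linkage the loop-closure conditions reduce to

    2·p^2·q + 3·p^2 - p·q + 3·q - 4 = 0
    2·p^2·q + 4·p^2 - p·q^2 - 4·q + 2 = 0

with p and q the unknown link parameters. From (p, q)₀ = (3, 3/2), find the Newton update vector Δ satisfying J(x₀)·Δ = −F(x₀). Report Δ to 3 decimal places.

(-1.272, -0.340)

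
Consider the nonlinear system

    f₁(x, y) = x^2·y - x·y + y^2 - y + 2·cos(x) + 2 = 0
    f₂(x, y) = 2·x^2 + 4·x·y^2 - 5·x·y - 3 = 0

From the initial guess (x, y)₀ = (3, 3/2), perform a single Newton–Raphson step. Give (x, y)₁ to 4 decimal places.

At (3, 3/2): F = (9.770015, 19.5000).
Jacobian J = [[2·x·y - y - 2·sin(x), x^2 - x + 2·y - 1], [4·x + 4·y^2 - 5·y, 8·x·y - 5·x]].
At the point, J = [[7.217760, 8.0000], [13.5000, 21.0000]] (det J = 43.572960).
Solving J·Δ = −F gives Δ = (-1.1285, -0.2031).
Then the next iterate is (x, y)₁ = (1.8715, 1.2969).

(1.8715, 1.2969)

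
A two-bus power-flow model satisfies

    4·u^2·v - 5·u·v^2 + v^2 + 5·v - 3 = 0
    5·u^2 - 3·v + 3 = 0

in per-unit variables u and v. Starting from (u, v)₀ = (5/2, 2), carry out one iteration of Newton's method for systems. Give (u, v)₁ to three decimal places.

At (5/2, 2): F = (11.000, 28.250).
Jacobian J = [[8·u·v - 5·v^2, 4·u^2 - 10·u·v + 2·v + 5], [10·u, -3]].
At the point, J = [[20.000, -16.000], [25.000, -3.000]] (det J = 340.000).
Solving J·Δ = −F gives Δ = (-1.232, -0.853).
Then the next iterate is (u, v)₁ = (1.268, 1.147).

(1.268, 1.147)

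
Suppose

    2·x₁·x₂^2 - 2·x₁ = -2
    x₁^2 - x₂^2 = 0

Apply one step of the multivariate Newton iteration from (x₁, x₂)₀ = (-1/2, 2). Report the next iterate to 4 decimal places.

At (-1/2, 2): F = (-1.0000, -3.7500).
Jacobian J = [[2·x₂^2 - 2, 4·x₁·x₂], [2·x₁, -2·x₂]].
At the point, J = [[6.0000, -4.0000], [-1.0000, -4.0000]] (det J = -28.0000).
Solving J·Δ = −F gives Δ = (-0.3929, -0.8393).
Then the next iterate is (x₁, x₂)₁ = (-0.8929, 1.1607).

(-0.8929, 1.1607)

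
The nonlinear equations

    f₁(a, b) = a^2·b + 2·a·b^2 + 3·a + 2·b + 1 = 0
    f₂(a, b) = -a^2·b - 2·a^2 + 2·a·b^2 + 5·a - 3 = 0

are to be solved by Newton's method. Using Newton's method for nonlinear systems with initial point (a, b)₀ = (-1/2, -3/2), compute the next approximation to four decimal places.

At (-1/2, -3/2): F = (-6.1250, -7.8750).
Jacobian J = [[2·a·b + 2·b^2 + 3, a^2 + 4·a·b + 2], [-2·a·b - 4·a + 2·b^2 + 5, -a^2 + 4·a·b]].
At the point, J = [[9.0000, 5.2500], [10.0000, 2.7500]] (det J = -27.7500).
Solving J·Δ = −F gives Δ = (0.8829, -0.3468).
Then the next iterate is (a, b)₁ = (0.3829, -1.8468).

(0.3829, -1.8468)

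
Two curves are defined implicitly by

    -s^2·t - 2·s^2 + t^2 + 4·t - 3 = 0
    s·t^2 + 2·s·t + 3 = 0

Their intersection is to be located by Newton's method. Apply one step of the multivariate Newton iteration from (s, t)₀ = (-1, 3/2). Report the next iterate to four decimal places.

(-0.9286, 1.1250)

At (-1, 3/2): F = (1.7500, -2.2500).
Jacobian J = [[-2·s·t - 4·s, -s^2 + 2·t + 4], [t^2 + 2·t, 2·s·t + 2·s]].
At the point, J = [[7.0000, 6.0000], [5.2500, -5.0000]] (det J = -66.5000).
Solving J·Δ = −F gives Δ = (0.0714, -0.3750).
Then the next iterate is (s, t)₁ = (-0.9286, 1.1250).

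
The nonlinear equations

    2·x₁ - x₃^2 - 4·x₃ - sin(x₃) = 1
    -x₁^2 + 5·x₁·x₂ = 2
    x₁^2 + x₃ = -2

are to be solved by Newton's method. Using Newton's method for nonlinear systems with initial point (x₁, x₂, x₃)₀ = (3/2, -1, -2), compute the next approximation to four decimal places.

At (3/2, -1, -2): F = (6.909297, -11.7500, 2.2500).
Jacobian J = [[2, 0, -2·x₃ - cos(x₃) - 4], [-2·x₁ + 5·x₂, 5·x₁, 0], [2·x₁, 0, 1]].
At the point, J = [[2.0000, 0.0000, 0.416147], [-8.0000, 7.5000, 0.0000], [3.0000, 0.0000, 1.0000]] (det J = 5.636696).
Solving J·Δ = −F gives Δ = (-7.9474, -6.9106, 21.5923).
Then the next iterate is (x₁, x₂, x₃)₁ = (-6.4474, -7.9106, 19.5923).

(-6.4474, -7.9106, 19.5923)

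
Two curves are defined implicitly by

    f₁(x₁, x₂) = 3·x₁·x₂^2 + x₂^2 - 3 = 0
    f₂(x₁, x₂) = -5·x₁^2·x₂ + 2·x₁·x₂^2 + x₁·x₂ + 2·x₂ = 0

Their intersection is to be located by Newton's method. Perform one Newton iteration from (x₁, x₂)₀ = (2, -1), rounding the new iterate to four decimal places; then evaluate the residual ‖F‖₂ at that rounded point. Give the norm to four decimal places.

5.1858

At (2, -1): F = (4.0000, 20.0000).
Jacobian J = [[3·x₂^2, 6·x₁·x₂ + 2·x₂], [-10·x₁·x₂ + 2·x₂^2 + x₂, -5·x₁^2 + 4·x₁·x₂ + x₁ + 2]].
At the point, J = [[3.0000, -14.0000], [21.0000, -24.0000]] (det J = 222.0000).
Solving J·Δ = −F gives Δ = (-0.8288, 0.1081).
Then the next iterate is (x₁, x₂)₁ = (1.1712, -0.8919).
Re-evaluating at (1.1712, -0.8919): F = (0.590504, 5.152090), so ‖F‖₂ = 5.1858.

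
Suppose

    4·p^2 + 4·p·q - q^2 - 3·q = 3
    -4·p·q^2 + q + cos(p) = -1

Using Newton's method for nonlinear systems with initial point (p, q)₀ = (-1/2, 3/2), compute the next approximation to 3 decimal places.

At (-1/2, 3/2): F = (-11.750, 7.87758).
Jacobian J = [[8·p + 4·q, 4·p - 2·q - 3], [-4·q^2 - sin(p), -8·p·q + 1]].
At the point, J = [[2.000, -8.000], [-8.52057, 7.000]] (det J = -54.16460).
Solving J·Δ = −F gives Δ = (-0.355, -1.558).
Then the next iterate is (p, q)₁ = (-0.855, -0.058).

(-0.855, -0.058)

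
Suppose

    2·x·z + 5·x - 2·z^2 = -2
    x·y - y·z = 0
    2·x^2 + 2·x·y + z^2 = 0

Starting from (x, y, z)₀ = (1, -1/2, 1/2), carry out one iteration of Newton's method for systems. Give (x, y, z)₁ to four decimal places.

(-0.2500, 2.7500, -3.5000)

At (1, -1/2, 1/2): F = (7.5000, -0.2500, 1.2500).
Jacobian J = [[2·z + 5, 0, 2·x - 4·z], [y, x - z, -y], [4·x + 2·y, 2·x, 2·z]].
At the point, J = [[6.0000, 0.0000, 0.0000], [-0.5000, 0.5000, 0.5000], [3.0000, 2.0000, 1.0000]] (det J = -3.0000).
Solving J·Δ = −F gives Δ = (-1.2500, 3.2500, -4.0000).
Then the next iterate is (x, y, z)₁ = (-0.2500, 2.7500, -3.5000).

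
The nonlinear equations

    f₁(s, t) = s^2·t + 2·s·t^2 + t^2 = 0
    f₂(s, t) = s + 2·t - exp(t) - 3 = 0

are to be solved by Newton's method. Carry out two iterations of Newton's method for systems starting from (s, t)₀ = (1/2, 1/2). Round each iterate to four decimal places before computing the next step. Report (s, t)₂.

(-1.5288, 2.8696)

At (1/2, 1/2): F = (0.6250, -3.148721).
Jacobian J = [[2·s·t + 2·t^2, s^2 + 4·s·t + 2·t], [1, -exp(t) + 2]].
At the point, J = [[1.0000, 2.2500], [1.0000, 0.351279]] (det J = -1.898721).
Solving J·Δ = −F gives Δ = (3.8469, -1.9875).
Then the next iterate is (s, t)₁ = (4.3469, -1.4875).
Round to (4.3469, -1.4875) and repeat: F = (-6.658068, -1.854037), J = [[-8.506715, -9.943515], [1.0000, 1.774063]].
Δ = (-5.8757, 4.3571), so (s, t)₂ = (-1.5288, 2.8696).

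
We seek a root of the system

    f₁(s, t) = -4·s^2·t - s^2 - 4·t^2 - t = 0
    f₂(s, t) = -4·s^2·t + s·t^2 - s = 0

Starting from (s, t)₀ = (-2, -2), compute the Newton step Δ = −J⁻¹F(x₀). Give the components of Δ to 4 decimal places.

(0.4410, 1.6513)

At (-2, -2): F = (14.0000, 26.0000).
Jacobian J = [[-8·s·t - 2·s, -4·s^2 - 8·t - 1], [-8·s·t + t^2 - 1, -4·s^2 + 2·s·t]].
At the point, J = [[-28.0000, -1.0000], [-29.0000, -8.0000]] (det J = 195.0000).
Solving J·Δ = −F gives Δ = (0.4410, 1.6513).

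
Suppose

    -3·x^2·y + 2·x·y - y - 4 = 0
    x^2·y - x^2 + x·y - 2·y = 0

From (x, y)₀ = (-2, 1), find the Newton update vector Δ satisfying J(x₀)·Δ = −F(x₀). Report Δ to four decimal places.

(4.0000, 2.0588)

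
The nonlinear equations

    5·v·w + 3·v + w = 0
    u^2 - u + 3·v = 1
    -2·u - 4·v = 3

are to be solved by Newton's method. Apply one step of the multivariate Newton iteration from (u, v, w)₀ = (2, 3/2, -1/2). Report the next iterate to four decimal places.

(4.8333, -3.1667, -0.2549)

At (2, 3/2, -1/2): F = (0.2500, 5.5000, -13.0000).
Jacobian J = [[0, 5·w + 3, 5·v + 1], [2·u - 1, 3, 0], [-2, -4, 0]].
At the point, J = [[0.0000, 0.5000, 8.5000], [3.0000, 3.0000, 0.0000], [-2.0000, -4.0000, 0.0000]] (det J = -51.0000).
Solving J·Δ = −F gives Δ = (2.8333, -4.6667, 0.2451).
Then the next iterate is (u, v, w)₁ = (4.8333, -3.1667, -0.2549).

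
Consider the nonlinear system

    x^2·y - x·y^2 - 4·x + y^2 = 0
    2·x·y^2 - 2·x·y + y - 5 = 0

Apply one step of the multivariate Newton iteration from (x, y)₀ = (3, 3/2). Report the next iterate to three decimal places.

At (3, 3/2): F = (-3.000, 1.000).
Jacobian J = [[2·x·y - y^2 - 4, x^2 - 2·x·y + 2·y], [2·y^2 - 2·y, 4·x·y - 2·x + 1]].
At the point, J = [[2.750, 3.000], [1.500, 13.000]] (det J = 31.250).
Solving J·Δ = −F gives Δ = (1.344, -0.232).
Then the next iterate is (x, y)₁ = (4.344, 1.268).

(4.344, 1.268)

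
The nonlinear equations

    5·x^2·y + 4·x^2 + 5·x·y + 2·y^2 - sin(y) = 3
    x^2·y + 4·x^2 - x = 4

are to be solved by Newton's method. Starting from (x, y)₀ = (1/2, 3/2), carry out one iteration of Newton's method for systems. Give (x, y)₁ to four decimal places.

(1.3254, -0.8565)

At (1/2, 3/2): F = (7.127505, -3.1250).
Jacobian J = [[10·x·y + 8·x + 5·y, 5·x^2 + 5·x + 4·y - cos(y)], [2·x·y + 8·x - 1, x^2]].
At the point, J = [[19.0000, 9.679263], [4.5000, 0.2500]] (det J = -38.806683).
Solving J·Δ = −F gives Δ = (0.8254, -2.3565).
Then the next iterate is (x, y)₁ = (1.3254, -0.8565).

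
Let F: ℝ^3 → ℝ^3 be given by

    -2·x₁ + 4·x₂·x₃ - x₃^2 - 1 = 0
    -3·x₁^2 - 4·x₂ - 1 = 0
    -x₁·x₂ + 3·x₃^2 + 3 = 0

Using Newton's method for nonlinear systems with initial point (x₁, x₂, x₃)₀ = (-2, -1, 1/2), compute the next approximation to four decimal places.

At (-2, -1, 1/2): F = (0.7500, -9.0000, 1.7500).
Jacobian J = [[-2, 4·x₃, 4·x₂ - 2·x₃], [-6·x₁, -4, 0], [-x₂, -x₁, 6·x₃]].
At the point, J = [[-2.0000, 2.0000, -5.0000], [12.0000, -4.0000, 0.0000], [1.0000, 2.0000, 3.0000]] (det J = -188.0000).
Solving J·Δ = −F gives Δ = (0.5319, -0.6543, -0.3245).
Then the next iterate is (x₁, x₂, x₃)₁ = (-1.4681, -1.6543, 0.1755).

(-1.4681, -1.6543, 0.1755)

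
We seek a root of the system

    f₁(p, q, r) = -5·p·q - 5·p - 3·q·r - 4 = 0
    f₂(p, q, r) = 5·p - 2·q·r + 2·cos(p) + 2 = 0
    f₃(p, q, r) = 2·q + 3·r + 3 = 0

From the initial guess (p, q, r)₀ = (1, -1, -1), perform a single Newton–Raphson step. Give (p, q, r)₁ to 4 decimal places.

(-0.9839, -2.2500, 0.5000)

At (1, -1, -1): F = (-7.0000, 6.080605, -2.0000).
Jacobian J = [[-5·q - 5, -5·p - 3·r, -3·q], [-2·sin(p) + 5, -2·r, -2·q], [0, 2, 3]].
At the point, J = [[0.0000, -2.0000, 3.0000], [3.317058, 2.0000, 2.0000], [0.0000, 2.0000, 3.0000]] (det J = 39.804696).
Solving J·Δ = −F gives Δ = (-1.9839, -1.2500, 1.5000).
Then the next iterate is (p, q, r)₁ = (-0.9839, -2.2500, 0.5000).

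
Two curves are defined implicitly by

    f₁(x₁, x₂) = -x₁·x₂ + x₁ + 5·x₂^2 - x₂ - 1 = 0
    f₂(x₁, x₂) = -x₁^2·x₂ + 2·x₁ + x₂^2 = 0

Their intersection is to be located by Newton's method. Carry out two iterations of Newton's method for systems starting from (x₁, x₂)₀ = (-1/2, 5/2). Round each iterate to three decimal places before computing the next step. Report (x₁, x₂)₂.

(-0.199, 0.816)

At (-1/2, 5/2): F = (28.500, 4.625).
Jacobian J = [[-x₂ + 1, -x₁ + 10·x₂ - 1], [-2·x₁·x₂ + 2, -x₁^2 + 2·x₂]].
At the point, J = [[-1.500, 24.500], [4.500, 4.750]] (det J = -117.375).
Solving J·Δ = −F gives Δ = (0.188, -1.152).
Then the next iterate is (x₁, x₂)₁ = (-0.312, 1.348).
Round to (-0.312, 1.348) and repeat: F = (6.84610, 1.06188), J = [[-0.348, 12.792], [2.84115, 2.59866]].
Δ = (0.113, -0.532), so (x₁, x₂)₂ = (-0.199, 0.816).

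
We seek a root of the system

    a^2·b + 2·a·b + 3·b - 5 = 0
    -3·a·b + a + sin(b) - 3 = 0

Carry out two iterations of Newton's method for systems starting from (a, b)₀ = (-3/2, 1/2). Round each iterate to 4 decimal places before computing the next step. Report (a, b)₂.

(24.3632, -1.0674)

At (-3/2, 1/2): F = (-3.8750, -1.770574).
Jacobian J = [[2·a·b + 2·b, a^2 + 2·a + 3], [-3·b + 1, -3·a + cos(b)]].
At the point, J = [[-0.5000, 2.2500], [-0.5000, 5.377583]] (det J = -1.563791).
Solving J·Δ = −F gives Δ = (-10.7779, -0.6729).
Then the next iterate is (a, b)₁ = (-12.2779, -0.1729).
Round to (-12.2779, -0.1729) and repeat: F = (-27.337129, -21.818487), J = [[3.899898, 129.191028], [1.5187, 37.818790]].
Δ = (36.6411, -0.8945), so (a, b)₂ = (24.3632, -1.0674).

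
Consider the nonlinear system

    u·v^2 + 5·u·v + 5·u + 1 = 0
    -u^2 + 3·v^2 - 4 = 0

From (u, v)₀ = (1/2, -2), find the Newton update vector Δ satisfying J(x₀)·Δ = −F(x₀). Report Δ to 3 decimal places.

At (1/2, -2): F = (0.500, 7.750).
Jacobian J = [[v^2 + 5·v + 5, 2·u·v + 5·u], [-2·u, 6·v]].
At the point, J = [[-1.000, 0.500], [-1.000, -12.000]] (det J = 12.500).
Solving J·Δ = −F gives Δ = (0.790, 0.580).

(0.790, 0.580)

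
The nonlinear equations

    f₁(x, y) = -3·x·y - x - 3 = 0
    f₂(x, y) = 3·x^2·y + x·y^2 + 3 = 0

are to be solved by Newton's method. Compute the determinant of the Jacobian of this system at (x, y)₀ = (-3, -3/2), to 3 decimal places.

-137.250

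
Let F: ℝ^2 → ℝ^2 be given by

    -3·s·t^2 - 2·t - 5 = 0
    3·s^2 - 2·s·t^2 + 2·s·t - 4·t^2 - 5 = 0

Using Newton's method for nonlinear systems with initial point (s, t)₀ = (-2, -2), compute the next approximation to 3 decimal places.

(-1.483, -1.354)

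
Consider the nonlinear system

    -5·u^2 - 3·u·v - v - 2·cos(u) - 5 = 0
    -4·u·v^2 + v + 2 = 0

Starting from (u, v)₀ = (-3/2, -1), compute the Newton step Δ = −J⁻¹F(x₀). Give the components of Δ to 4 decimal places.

At (-3/2, -1): F = (-19.891474, 7.0000).
Jacobian J = [[-10·u - 3·v + 2·sin(u), -3·u - 1], [-4·v^2, -8·u·v + 1]].
At the point, J = [[16.005010, 3.5000], [-4.0000, -11.0000]] (det J = -162.055110).
Solving J·Δ = −F gives Δ = (1.1990, 0.2004).

(1.1990, 0.2004)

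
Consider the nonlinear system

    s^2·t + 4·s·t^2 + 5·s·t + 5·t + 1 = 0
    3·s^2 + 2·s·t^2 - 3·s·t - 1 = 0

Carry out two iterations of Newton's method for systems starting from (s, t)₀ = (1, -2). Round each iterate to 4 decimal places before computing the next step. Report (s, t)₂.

At (1, -2): F = (-5.0000, 16.0000).
Jacobian J = [[2·s·t + 4·t^2 + 5·t, s^2 + 8·s·t + 5·s + 5], [6·s + 2·t^2 - 3·t, 4·s·t - 3·s]].
At the point, J = [[2.0000, -5.0000], [20.0000, -11.0000]] (det J = 78.0000).
Solving J·Δ = −F gives Δ = (-1.7308, -1.6923).
Then the next iterate is (s, t)₁ = (-0.7308, -3.6923).
Round to (-0.7308, -3.6923) and repeat: F = (-45.793995, -27.418901), J = [[41.467483, 23.466731], [33.958259, 12.985731]].
Δ = (0.1887, 1.6180), so (s, t)₂ = (-0.5421, -2.0743).

(-0.5421, -2.0743)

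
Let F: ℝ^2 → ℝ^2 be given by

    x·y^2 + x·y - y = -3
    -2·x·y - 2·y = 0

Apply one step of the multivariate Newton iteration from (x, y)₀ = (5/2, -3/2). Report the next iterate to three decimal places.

At (5/2, -3/2): F = (6.375, 10.500).
Jacobian J = [[y^2 + y, 2·x·y + x - 1], [-2·y, -2·x - 2]].
At the point, J = [[0.750, -6.000], [3.000, -7.000]] (det J = 12.750).
Solving J·Δ = −F gives Δ = (-1.441, 0.882).
Then the next iterate is (x, y)₁ = (1.059, -0.618).

(1.059, -0.618)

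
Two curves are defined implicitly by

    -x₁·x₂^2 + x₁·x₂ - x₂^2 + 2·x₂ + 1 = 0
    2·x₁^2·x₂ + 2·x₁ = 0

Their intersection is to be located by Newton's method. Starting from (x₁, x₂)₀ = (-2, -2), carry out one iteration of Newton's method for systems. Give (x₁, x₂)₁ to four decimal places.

At (-2, -2): F = (5.0000, -20.0000).
Jacobian J = [[-x₂^2 + x₂, -2·x₁·x₂ + x₁ - 2·x₂ + 2], [4·x₁·x₂ + 2, 2·x₁^2]].
At the point, J = [[-6.0000, -4.0000], [18.0000, 8.0000]] (det J = 24.0000).
Solving J·Δ = −F gives Δ = (1.6667, -1.2500).
Then the next iterate is (x₁, x₂)₁ = (-0.3333, -3.2500).

(-0.3333, -3.2500)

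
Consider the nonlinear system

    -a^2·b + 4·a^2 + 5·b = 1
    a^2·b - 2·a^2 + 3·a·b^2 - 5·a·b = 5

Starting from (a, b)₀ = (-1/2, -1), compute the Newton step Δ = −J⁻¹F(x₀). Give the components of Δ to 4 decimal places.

(0.2346, 1.2469)

At (-1/2, -1): F = (-4.7500, -9.7500).
Jacobian J = [[-2·a·b + 8·a, -a^2 + 5], [2·a·b - 4·a + 3·b^2 - 5·b, a^2 + 6·a·b - 5·a]].
At the point, J = [[-5.0000, 4.7500], [11.0000, 5.7500]] (det J = -81.0000).
Solving J·Δ = −F gives Δ = (0.2346, 1.2469).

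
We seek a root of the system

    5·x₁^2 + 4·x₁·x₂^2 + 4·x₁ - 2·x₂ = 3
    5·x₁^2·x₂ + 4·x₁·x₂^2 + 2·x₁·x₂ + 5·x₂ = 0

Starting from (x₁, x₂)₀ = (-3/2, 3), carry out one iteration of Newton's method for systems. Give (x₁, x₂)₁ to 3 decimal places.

At (-3/2, 3): F = (-57.750, -14.250).
Jacobian J = [[10·x₁ + 4·x₂^2 + 4, 8·x₁·x₂ - 2], [10·x₁·x₂ + 4·x₂^2 + 2·x₂, 5·x₁^2 + 8·x₁·x₂ + 2·x₁ + 5]].
At the point, J = [[25.000, -38.000], [-3.000, -22.750]] (det J = -682.750).
Solving J·Δ = −F gives Δ = (1.131, -0.776).
Then the next iterate is (x₁, x₂)₁ = (-0.369, 2.224).

(-0.369, 2.224)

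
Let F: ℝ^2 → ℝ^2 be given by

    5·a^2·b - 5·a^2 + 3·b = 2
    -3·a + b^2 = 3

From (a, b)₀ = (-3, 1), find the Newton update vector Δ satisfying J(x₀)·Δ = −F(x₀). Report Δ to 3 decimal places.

(2.319, -0.021)

At (-3, 1): F = (1.000, 7.000).
Jacobian J = [[10·a·b - 10·a, 5·a^2 + 3], [-3, 2·b]].
At the point, J = [[0.000, 48.000], [-3.000, 2.000]] (det J = 144.000).
Solving J·Δ = −F gives Δ = (2.319, -0.021).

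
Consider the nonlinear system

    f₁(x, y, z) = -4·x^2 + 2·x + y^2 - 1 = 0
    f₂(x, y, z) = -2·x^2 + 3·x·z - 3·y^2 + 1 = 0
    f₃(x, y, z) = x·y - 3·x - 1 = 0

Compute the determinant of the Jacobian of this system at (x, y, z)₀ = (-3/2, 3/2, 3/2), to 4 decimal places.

-74.2500

J = [[-8·x + 2, 2·y, 0], [-4·x + 3·z, -6·y, 3·x], [y - 3, x, 0]].
At the point, J = [[14.0000, 3.0000, 0.0000], [10.5000, -9.0000, -4.5000], [-1.5000, -1.5000, 0.0000]].
det J = -74.2500.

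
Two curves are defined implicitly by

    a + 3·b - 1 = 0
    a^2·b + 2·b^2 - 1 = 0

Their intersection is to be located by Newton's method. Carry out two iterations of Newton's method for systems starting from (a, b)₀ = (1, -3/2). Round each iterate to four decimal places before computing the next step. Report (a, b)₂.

At (1, -3/2): F = (-4.5000, 2.0000).
Jacobian J = [[1, 3], [2·a·b, a^2 + 4·b]].
At the point, J = [[1.0000, 3.0000], [-3.0000, -5.0000]] (det J = 4.0000).
Solving J·Δ = −F gives Δ = (-4.1250, 2.8750).
Then the next iterate is (a, b)₁ = (-3.1250, 1.3750).
Round to (-3.1250, 1.3750) and repeat: F = (0.0000, 16.208984), J = [[1.0000, 3.0000], [-8.593750, 15.265625]].
Δ = (1.1847, -0.3949), so (a, b)₂ = (-1.9403, 0.9801).

(-1.9403, 0.9801)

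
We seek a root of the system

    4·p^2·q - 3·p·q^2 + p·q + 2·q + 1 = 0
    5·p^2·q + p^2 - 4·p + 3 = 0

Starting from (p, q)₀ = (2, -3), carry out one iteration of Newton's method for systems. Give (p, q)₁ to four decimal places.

(1.3578, -1.8767)

At (2, -3): F = (-113.0000, -61.0000).
Jacobian J = [[8·p·q - 3·q^2 + q, 4·p^2 - 6·p·q + p + 2], [10·p·q + 2·p - 4, 5·p^2]].
At the point, J = [[-78.0000, 56.0000], [-60.0000, 20.0000]] (det J = 1800.0000).
Solving J·Δ = −F gives Δ = (-0.6422, 1.1233).
Then the next iterate is (p, q)₁ = (1.3578, -1.8767).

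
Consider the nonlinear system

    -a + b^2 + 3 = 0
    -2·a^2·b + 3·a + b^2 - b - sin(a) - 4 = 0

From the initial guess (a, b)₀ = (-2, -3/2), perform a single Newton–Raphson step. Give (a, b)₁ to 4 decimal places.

(-6.8738, 2.5413)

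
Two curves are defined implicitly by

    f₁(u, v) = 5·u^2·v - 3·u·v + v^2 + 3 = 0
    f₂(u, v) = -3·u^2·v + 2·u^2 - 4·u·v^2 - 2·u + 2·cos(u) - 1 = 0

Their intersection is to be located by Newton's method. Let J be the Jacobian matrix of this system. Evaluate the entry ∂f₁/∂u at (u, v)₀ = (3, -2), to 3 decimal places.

-54.000

∂f₁/∂u = 10·u·v - 3·v.
At (3, -2) this is -54.000.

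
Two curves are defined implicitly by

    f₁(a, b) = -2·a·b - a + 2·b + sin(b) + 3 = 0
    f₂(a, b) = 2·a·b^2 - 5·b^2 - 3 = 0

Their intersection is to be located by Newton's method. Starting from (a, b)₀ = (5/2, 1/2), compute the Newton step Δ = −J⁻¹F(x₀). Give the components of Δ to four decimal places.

(6.0000, -5.8992)

At (5/2, 1/2): F = (-0.520574, -3.0000).
Jacobian J = [[-2·b - 1, -2·a + cos(b) + 2], [2·b^2, 4·a·b - 10·b]].
At the point, J = [[-2.0000, -2.122417], [0.5000, 0.0000]] (det J = 1.061209).
Solving J·Δ = −F gives Δ = (6.0000, -5.8992).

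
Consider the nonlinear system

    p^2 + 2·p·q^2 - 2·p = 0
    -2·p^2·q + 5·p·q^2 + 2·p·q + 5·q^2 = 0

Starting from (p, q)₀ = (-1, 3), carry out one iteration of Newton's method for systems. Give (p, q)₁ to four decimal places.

(-0.8800, 1.8900)

At (-1, 3): F = (-15.0000, -12.0000).
Jacobian J = [[2·p + 2·q^2 - 2, 4·p·q], [-4·p·q + 5·q^2 + 2·q, -2·p^2 + 10·p·q + 2·p + 10·q]].
At the point, J = [[14.0000, -12.0000], [63.0000, -4.0000]] (det J = 700.0000).
Solving J·Δ = −F gives Δ = (0.1200, -1.1100).
Then the next iterate is (p, q)₁ = (-0.8800, 1.8900).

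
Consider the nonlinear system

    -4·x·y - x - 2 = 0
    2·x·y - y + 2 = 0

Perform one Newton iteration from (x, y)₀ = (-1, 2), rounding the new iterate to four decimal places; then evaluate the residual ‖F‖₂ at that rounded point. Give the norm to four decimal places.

At (-1, 2): F = (7.0000, -4.0000).
Jacobian J = [[-4·y - 1, -4·x], [2·y, 2·x - 1]].
At the point, J = [[-9.0000, 4.0000], [4.0000, -3.0000]] (det J = 11.0000).
Solving J·Δ = −F gives Δ = (0.4545, -0.7273).
Then the next iterate is (x, y)₁ = (-0.5455, 1.2727).
Re-evaluating at (-0.5455, 1.2727): F = (1.322531, -0.661216), so ‖F‖₂ = 1.4786.

1.4786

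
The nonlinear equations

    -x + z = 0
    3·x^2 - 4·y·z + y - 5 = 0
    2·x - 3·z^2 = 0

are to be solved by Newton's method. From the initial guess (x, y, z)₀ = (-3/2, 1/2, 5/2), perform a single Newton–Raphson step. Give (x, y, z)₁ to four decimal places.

(1.4423, -2.5128, 1.4423)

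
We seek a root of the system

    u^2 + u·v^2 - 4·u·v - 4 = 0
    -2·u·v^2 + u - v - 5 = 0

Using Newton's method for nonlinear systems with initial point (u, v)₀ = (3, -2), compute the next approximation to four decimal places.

(1.5081, -1.4106)

At (3, -2): F = (41.0000, -24.0000).
Jacobian J = [[2·u + v^2 - 4·v, 2·u·v - 4·u], [-2·v^2 + 1, -4·u·v - 1]].
At the point, J = [[18.0000, -24.0000], [-7.0000, 23.0000]] (det J = 246.0000).
Solving J·Δ = −F gives Δ = (-1.4919, 0.5894).
Then the next iterate is (u, v)₁ = (1.5081, -1.4106).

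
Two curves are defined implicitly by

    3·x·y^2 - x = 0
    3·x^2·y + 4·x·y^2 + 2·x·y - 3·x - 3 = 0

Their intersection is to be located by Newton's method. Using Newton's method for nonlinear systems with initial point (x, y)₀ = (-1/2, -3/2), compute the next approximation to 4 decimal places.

(12.2727, -17.1818)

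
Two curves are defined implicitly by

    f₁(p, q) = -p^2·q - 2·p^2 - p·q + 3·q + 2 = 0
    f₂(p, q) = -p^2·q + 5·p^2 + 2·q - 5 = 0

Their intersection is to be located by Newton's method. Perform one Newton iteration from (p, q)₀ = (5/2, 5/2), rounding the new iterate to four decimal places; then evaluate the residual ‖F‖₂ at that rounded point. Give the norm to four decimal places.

At (5/2, 5/2): F = (-24.8750, 15.6250).
Jacobian J = [[-2·p·q - 4·p - q, -p^2 - p + 3], [-2·p·q + 10·p, -p^2 + 2]].
At the point, J = [[-25.0000, -5.7500], [12.5000, -4.2500]] (det J = 178.1250).
Solving J·Δ = −F gives Δ = (-1.0979, 0.4474).
Then the next iterate is (p, q)₁ = (1.4021, 2.9474).
Re-evaluating at (1.4021, 2.9474): F = (-3.016366, 4.929974), so ‖F‖₂ = 5.7795.

5.7795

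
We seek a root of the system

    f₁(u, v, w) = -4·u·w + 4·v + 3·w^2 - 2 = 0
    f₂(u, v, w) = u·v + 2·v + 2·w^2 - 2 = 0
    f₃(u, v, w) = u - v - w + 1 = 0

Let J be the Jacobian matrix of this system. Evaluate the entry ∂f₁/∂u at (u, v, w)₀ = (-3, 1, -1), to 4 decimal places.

∂f₁/∂u = -4·w.
At (-3, 1, -1) this is 4.0000.

4.0000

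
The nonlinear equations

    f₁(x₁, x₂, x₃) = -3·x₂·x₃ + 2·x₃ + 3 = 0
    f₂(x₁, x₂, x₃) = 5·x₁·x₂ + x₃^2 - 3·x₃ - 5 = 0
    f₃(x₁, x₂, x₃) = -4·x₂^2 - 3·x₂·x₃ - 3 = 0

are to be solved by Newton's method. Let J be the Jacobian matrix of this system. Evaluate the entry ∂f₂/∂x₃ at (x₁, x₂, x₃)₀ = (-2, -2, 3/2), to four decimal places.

∂f₂/∂x₃ = 2·x₃ - 3.
At (-2, -2, 3/2) this is 0.0000.

0.0000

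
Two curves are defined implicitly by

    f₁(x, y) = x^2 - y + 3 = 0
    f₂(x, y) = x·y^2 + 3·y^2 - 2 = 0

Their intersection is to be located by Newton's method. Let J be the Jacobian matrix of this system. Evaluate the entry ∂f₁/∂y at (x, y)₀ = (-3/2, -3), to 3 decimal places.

-1.000

∂f₁/∂y = -1.
At (-3/2, -3) this is -1.000.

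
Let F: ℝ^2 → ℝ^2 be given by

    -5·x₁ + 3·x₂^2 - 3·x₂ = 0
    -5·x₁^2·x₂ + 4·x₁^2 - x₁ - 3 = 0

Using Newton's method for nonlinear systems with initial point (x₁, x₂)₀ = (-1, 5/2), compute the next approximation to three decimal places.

(-0.732, 1.257)

At (-1, 5/2): F = (16.250, -10.500).
Jacobian J = [[-5, 6·x₂ - 3], [-10·x₁·x₂ + 8·x₁ - 1, -5·x₁^2]].
At the point, J = [[-5.000, 12.000], [16.000, -5.000]] (det J = -167.000).
Solving J·Δ = −F gives Δ = (0.268, -1.243).
Then the next iterate is (x₁, x₂)₁ = (-0.732, 1.257).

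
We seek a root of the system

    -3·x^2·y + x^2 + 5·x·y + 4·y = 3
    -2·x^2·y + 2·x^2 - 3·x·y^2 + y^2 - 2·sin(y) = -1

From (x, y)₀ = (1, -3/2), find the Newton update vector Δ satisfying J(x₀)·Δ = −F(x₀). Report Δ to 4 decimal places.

At (1, -3/2): F = (-11.0000, 3.494990).
Jacobian J = [[-6·x·y + 2·x + 5·y, -3·x^2 + 5·x + 4], [-4·x·y + 4·x - 3·y^2, -2·x^2 - 6·x·y + 2·y - 2·cos(y)]].
At the point, J = [[3.5000, 6.0000], [3.2500, 3.858526]] (det J = -5.995160).
Solving J·Δ = −F gives Δ = (-10.5775, 8.0035).

(-10.5775, 8.0035)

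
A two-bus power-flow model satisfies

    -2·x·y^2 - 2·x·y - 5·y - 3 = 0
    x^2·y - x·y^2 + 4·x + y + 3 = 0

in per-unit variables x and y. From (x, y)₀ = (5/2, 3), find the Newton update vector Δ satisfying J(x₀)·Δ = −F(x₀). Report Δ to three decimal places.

(-1.868, -0.829)

At (5/2, 3): F = (-78.000, 12.250).
Jacobian J = [[-2·y^2 - 2·y, -4·x·y - 2·x - 5], [2·x·y - y^2 + 4, x^2 - 2·x·y + 1]].
At the point, J = [[-24.000, -40.000], [10.000, -7.750]] (det J = 586.000).
Solving J·Δ = −F gives Δ = (-1.868, -0.829).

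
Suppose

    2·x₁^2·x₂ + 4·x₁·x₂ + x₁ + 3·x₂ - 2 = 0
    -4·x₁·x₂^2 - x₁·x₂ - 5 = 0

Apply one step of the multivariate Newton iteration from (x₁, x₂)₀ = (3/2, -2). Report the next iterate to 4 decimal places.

(0.3774, -1.5430)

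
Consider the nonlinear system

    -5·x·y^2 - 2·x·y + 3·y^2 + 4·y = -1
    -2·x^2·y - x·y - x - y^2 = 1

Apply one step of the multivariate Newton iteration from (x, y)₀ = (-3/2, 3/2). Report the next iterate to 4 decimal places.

At (-3/2, 3/2): F = (35.1250, -6.2500).
Jacobian J = [[-5·y^2 - 2·y, -10·x·y - 2·x + 6·y + 4], [-4·x·y - y - 1, -2·x^2 - x - 2·y]].
At the point, J = [[-14.2500, 38.5000], [6.5000, -6.0000]] (det J = -164.7500).
Solving J·Δ = −F gives Δ = (0.1813, -0.8452).
Then the next iterate is (x, y)₁ = (-1.3187, 0.6548).

(-1.3187, 0.6548)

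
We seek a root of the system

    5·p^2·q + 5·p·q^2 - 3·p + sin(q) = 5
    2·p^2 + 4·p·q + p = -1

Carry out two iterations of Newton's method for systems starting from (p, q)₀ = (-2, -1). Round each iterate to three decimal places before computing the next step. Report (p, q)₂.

At (-2, -1): F = (-29.84147, 15.000).
Jacobian J = [[10·p·q + 5·q^2 - 3, 5·p^2 + 10·p·q + cos(q)], [4·p + 4·q + 1, 4·p]].
At the point, J = [[22.000, 40.54030], [-11.000, -8.000]] (det J = 269.94333).
Solving J·Δ = −F gives Δ = (1.368, -0.006).
Then the next iterate is (p, q)₁ = (-0.632, -1.006).
Round to (-0.632, -1.006) and repeat: F = (-9.15583, 3.71002), J = [[8.41810, 8.89028], [-5.552, -2.528]].
Δ = (0.350, 0.698), so (p, q)₂ = (-0.282, -0.308).

(-0.282, -0.308)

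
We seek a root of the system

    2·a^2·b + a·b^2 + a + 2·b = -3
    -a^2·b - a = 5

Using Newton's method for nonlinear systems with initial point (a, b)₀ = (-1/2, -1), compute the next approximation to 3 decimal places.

(-3.000, 2.000)

At (-1/2, -1): F = (-0.500, -4.250).
Jacobian J = [[4·a·b + b^2 + 1, 2·a^2 + 2·a·b + 2], [-2·a·b - 1, -a^2]].
At the point, J = [[4.000, 3.500], [-2.000, -0.250]] (det J = 6.000).
Solving J·Δ = −F gives Δ = (-2.500, 3.000).
Then the next iterate is (a, b)₁ = (-3.000, 2.000).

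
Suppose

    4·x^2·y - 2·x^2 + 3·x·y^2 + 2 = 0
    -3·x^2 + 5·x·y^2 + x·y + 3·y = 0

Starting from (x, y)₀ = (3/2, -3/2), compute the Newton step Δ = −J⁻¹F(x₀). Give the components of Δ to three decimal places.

At (3/2, -3/2): F = (-5.875, 3.375).
Jacobian J = [[8·x·y - 4·x + 3·y^2, 4·x^2 + 6·x·y], [-6·x + 5·y^2 + y, 10·x·y + x + 3]].
At the point, J = [[-17.250, -4.500], [0.750, -18.000]] (det J = 313.875).
Solving J·Δ = −F gives Δ = (-0.385, 0.171).

(-0.385, 0.171)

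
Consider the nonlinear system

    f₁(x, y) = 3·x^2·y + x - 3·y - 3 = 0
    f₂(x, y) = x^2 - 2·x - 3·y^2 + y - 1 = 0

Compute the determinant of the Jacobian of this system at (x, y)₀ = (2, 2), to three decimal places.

-293.000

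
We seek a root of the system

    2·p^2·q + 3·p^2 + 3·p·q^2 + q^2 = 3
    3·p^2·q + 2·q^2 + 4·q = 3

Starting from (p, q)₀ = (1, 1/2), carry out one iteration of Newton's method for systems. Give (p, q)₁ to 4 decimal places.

(0.8025, 0.4547)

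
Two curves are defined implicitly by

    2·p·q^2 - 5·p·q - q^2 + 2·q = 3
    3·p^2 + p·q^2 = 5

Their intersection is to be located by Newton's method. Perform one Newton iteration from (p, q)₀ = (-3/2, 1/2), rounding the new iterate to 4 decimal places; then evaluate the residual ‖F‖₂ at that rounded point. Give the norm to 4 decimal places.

0.0691

At (-3/2, 1/2): F = (0.7500, 1.3750).
Jacobian J = [[2·q^2 - 5·q, 4·p·q - 5·p - 2·q + 2], [6·p + q^2, 2·p·q]].
At the point, J = [[-2.0000, 5.5000], [-8.7500, -1.5000]] (det J = 51.1250).
Solving J·Δ = −F gives Δ = (0.1699, -0.0746).
Then the next iterate is (p, q)₁ = (-1.3301, 0.4254).
Re-evaluating at (-1.3301, 0.4254): F = (0.017554, 0.066796), so ‖F‖₂ = 0.0691.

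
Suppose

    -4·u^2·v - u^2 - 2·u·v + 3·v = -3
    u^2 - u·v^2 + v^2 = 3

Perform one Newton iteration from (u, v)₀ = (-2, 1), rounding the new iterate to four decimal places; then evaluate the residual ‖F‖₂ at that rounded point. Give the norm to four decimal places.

2.4942

At (-2, 1): F = (-10.0000, 4.0000).
Jacobian J = [[-8·u·v - 2·u - 2·v, -4·u^2 - 2·u + 3], [2·u - v^2, -2·u·v + 2·v]].
At the point, J = [[18.0000, -9.0000], [-5.0000, 6.0000]] (det J = 63.0000).
Solving J·Δ = −F gives Δ = (0.3810, -0.3492).
Then the next iterate is (u, v)₁ = (-1.6190, 0.6508).
Re-evaluating at (-1.6190, 0.6508): F = (-2.384877, 0.730414), so ‖F‖₂ = 2.4942.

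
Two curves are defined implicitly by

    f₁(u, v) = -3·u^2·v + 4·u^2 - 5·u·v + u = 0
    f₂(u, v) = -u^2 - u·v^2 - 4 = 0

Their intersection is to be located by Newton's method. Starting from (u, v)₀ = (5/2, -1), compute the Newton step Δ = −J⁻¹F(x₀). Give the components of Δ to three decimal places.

(5.982, 9.729)

At (5/2, -1): F = (58.750, -12.750).
Jacobian J = [[-6·u·v + 8·u - 5·v + 1, -3·u^2 - 5·u], [-2·u - v^2, -2·u·v]].
At the point, J = [[41.000, -31.250], [-6.000, 5.000]] (det J = 17.500).
Solving J·Δ = −F gives Δ = (5.982, 9.729).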